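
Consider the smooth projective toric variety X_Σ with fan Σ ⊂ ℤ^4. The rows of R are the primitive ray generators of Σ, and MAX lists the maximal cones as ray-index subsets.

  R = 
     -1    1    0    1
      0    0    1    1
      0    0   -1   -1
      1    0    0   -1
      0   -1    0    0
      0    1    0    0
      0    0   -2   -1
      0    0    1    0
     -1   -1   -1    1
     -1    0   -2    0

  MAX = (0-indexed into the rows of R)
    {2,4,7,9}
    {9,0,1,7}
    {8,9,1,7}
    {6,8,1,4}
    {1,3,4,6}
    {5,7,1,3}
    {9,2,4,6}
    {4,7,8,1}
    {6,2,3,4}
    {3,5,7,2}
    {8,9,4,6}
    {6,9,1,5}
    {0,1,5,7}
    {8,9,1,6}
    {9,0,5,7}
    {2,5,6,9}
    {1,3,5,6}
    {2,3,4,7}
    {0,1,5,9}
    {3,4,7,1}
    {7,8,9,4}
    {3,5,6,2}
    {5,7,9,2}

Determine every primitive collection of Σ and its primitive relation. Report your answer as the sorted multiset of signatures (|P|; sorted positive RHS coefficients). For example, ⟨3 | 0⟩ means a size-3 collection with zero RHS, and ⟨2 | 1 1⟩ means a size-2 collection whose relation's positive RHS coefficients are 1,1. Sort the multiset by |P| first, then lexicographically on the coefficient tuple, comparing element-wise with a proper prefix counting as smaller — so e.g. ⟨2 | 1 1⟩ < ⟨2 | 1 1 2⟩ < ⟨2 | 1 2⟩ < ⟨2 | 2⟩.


14 minimal non-faces of Δ(Σ) (on 10 rays):

  P={1,2}:  v_{1} + v_{2} = 0  so sig = ⟨2 | 0⟩
  P={4,5}:  v_{4} + v_{5} = 0  so sig = ⟨2 | 0⟩
  P={0,3}:  v_{0} + v_{3} = v_{5}  so sig = ⟨2 | 1⟩
  P={3,9}:  v_{3} + v_{9} = v_{6}  so sig = ⟨2 | 1⟩
  P={6,7}:  v_{6} + v_{7} = v_{2}  so sig = ⟨2 | 1⟩
  P={0,6}:  v_{0} + v_{6} = v_{5} + v_{9}  so sig = ⟨2 | 1 1⟩
  P={2,8}:  v_{2} + v_{8} = v_{4} + v_{9}  so sig = ⟨2 | 1 1⟩
  P={5,8}:  v_{5} + v_{8} = v_{1} + v_{9}  so sig = ⟨2 | 1 1⟩
  P={0,2}:  v_{0} + v_{2} = v_{5} + v_{7} + v_{9}  so sig = ⟨2 | 1 1 1⟩
  P={0,4}:  v_{0} + v_{4} = v_{1} + v_{7} + v_{9}  so sig = ⟨2 | 1 1 1⟩
  P={3,8}:  v_{3} + v_{8} = v_{1} + v_{4} + v_{6}  so sig = ⟨2 | 1 1 1⟩
  P={0,8}:  v_{0} + v_{8} = 2·v_{1} + v_{7} + 2·v_{9}  so sig = ⟨2 | 1 2 2⟩
  P={1,4,9}:  v_{1} + v_{4} + v_{9} = v_{8}  so sig = ⟨3 | 1⟩
  P={1,5,7,9}:  v_{1} + v_{5} + v_{7} + v_{9} = v_{0}  so sig = ⟨4 | 1⟩

so the primitive-relation signature multiset is
    ⟨2 | 0⟩
    ⟨2 | 0⟩
    ⟨2 | 1⟩
    ⟨2 | 1⟩
    ⟨2 | 1⟩
    ⟨2 | 1 1⟩
    ⟨2 | 1 1⟩
    ⟨2 | 1 1⟩
    ⟨2 | 1 1 1⟩
    ⟨2 | 1 1 1⟩
    ⟨2 | 1 1 1⟩
    ⟨2 | 1 2 2⟩
    ⟨3 | 1⟩
    ⟨4 | 1⟩


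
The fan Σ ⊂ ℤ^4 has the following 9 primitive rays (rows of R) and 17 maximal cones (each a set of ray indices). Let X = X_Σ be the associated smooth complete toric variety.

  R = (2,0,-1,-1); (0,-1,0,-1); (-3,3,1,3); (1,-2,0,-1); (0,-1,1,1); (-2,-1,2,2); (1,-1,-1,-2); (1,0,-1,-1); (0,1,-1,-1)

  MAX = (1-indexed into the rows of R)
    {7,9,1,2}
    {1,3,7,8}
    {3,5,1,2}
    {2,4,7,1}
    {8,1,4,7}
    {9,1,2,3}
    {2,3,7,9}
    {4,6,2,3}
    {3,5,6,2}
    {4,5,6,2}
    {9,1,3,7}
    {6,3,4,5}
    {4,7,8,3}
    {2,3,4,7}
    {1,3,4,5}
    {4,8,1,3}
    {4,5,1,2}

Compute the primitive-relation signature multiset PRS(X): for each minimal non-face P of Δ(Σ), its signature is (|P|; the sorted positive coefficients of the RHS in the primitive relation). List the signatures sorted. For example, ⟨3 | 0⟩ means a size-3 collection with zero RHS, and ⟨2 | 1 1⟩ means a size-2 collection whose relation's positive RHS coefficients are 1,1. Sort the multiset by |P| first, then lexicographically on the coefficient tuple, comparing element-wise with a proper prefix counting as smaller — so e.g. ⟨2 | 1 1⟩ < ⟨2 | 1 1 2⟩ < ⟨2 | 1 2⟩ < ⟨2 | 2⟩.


|primitive collections| = 14. Relations:

  P = {5,9}:  v_{5} + v_{9} = 0  ⇒ sig = ⟨2 | 0⟩
  P = {1,6}:  v_{1} + v_{6} = v_{5}  ⇒ sig = ⟨2 | 1⟩
  P = {2,8}:  v_{2} + v_{8} = v_{7}  ⇒ sig = ⟨2 | 1⟩
  P = {4,9}:  v_{4} + v_{9} = v_{7}  ⇒ sig = ⟨2 | 1⟩
  P = {5,7}:  v_{5} + v_{7} = v_{4}  ⇒ sig = ⟨2 | 1⟩
  P = {6,9}:  v_{6} + v_{9} = v_{2} + v_{3} + v_{4}  ⇒ sig = ⟨2 | 1 1 1⟩
  P = {5,8}:  v_{5} + v_{8} = v_{1} + v_{3} + 2·v_{4}  ⇒ sig = ⟨2 | 1 1 2⟩
  P = {6,7}:  v_{6} + v_{7} = v_{2} + v_{3} + 2·v_{4}  ⇒ sig = ⟨2 | 1 1 2⟩
  P = {8,9}:  v_{8} + v_{9} = v_{1} + v_{3} + 2·v_{7}  ⇒ sig = ⟨2 | 1 1 2⟩
  P = {6,8}:  v_{6} + v_{8} = v_{3} + 2·v_{4}  ⇒ sig = ⟨2 | 1 2⟩
  P = {1,2,3,4}:  v_{1} + v_{2} + v_{3} + v_{4} = 0  ⇒ sig = ⟨4 | 0⟩
  P = {1,2,3,7}:  v_{1} + v_{2} + v_{3} + v_{7} = v_{9}  ⇒ sig = ⟨4 | 1⟩
  P = {1,3,4,7}:  v_{1} + v_{3} + v_{4} + v_{7} = v_{8}  ⇒ sig = ⟨4 | 1⟩
  P = {2,3,4,5}:  v_{2} + v_{3} + v_{4} + v_{5} = v_{6}  ⇒ sig = ⟨4 | 1⟩

Hence PRS(X_Σ) =
    ⟨2 | 0⟩
    ⟨2 | 1⟩
    ⟨2 | 1⟩
    ⟨2 | 1⟩
    ⟨2 | 1⟩
    ⟨2 | 1 1 1⟩
    ⟨2 | 1 1 2⟩
    ⟨2 | 1 1 2⟩
    ⟨2 | 1 1 2⟩
    ⟨2 | 1 2⟩
    ⟨4 | 0⟩
    ⟨4 | 1⟩
    ⟨4 | 1⟩
    ⟨4 | 1⟩


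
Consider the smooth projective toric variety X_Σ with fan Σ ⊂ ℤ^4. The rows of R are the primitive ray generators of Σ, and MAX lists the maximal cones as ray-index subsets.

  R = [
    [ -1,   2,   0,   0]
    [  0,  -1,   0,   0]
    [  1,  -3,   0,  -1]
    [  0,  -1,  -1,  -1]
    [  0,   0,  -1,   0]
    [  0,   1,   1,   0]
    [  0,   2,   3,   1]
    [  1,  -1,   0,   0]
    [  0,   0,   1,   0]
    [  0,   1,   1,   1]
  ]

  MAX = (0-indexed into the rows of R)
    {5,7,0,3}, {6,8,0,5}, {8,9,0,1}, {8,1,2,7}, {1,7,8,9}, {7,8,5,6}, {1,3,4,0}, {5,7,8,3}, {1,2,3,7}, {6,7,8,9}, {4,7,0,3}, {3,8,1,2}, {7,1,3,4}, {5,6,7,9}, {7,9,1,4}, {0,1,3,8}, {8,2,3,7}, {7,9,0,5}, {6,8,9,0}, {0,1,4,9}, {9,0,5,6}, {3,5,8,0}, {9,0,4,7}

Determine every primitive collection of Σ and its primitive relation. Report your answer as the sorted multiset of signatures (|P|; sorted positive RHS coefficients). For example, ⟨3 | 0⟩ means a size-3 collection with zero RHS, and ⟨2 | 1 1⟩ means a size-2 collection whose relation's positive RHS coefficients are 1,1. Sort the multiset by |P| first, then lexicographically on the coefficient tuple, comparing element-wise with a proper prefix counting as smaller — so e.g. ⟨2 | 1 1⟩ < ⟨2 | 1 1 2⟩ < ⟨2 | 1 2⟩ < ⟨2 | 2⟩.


Primitive collections (17):

  P = {3,9}:  v_{3} + v_{9} = 0  ⇒ sig = ⟨2 | 0⟩
  P = {4,8}:  v_{4} + v_{8} = 0  ⇒ sig = ⟨2 | 0⟩
  P = {1,5}:  v_{1} + v_{5} = v_{8}  ⇒ sig = ⟨2 | 1⟩
  P = {0,2}:  v_{0} + v_{2} = v_{3} + v_{8}  ⇒ sig = ⟨2 | 1 1⟩
  P = {3,6}:  v_{3} + v_{6} = v_{5} + v_{8}  ⇒ sig = ⟨2 | 1 1⟩
  P = {4,5}:  v_{4} + v_{5} = v_{0} + v_{7}  ⇒ sig = ⟨2 | 1 1⟩
  P = {4,6}:  v_{4} + v_{6} = v_{5} + v_{9}  ⇒ sig = ⟨2 | 1 1⟩
  P = {2,4}:  v_{2} + v_{4} = v_{1} + v_{3} + v_{7}  ⇒ sig = ⟨2 | 1 1 1⟩
  P = {2,9}:  v_{2} + v_{9} = v_{1} + v_{7} + v_{8}  ⇒ sig = ⟨2 | 1 1 1⟩
  P = {2,5}:  v_{2} + v_{5} = v_{3} + v_{7} + 2·v_{8}  ⇒ sig = ⟨2 | 1 1 2⟩
  P = {1,6}:  v_{1} + v_{6} = 2·v_{8} + v_{9}  ⇒ sig = ⟨2 | 1 2⟩
  P = {2,6}:  v_{2} + v_{6} = v_{7} + 3·v_{8}  ⇒ sig = ⟨2 | 1 3⟩
  P = {0,1,7}:  v_{0} + v_{1} + v_{7} = 0  ⇒ sig = ⟨3 | 0⟩
  P = {0,7,8}:  v_{0} + v_{7} + v_{8} = v_{5}  ⇒ sig = ⟨3 | 1⟩
  P = {5,8,9}:  v_{5} + v_{8} + v_{9} = v_{6}  ⇒ sig = ⟨3 | 1⟩
  P = {0,6,7}:  v_{0} + v_{6} + v_{7} = 2·v_{5} + v_{9}  ⇒ sig = ⟨3 | 1 2⟩
  P = {1,3,7,8}:  v_{1} + v_{3} + v_{7} + v_{8} = v_{2}  ⇒ sig = ⟨4 | 1⟩

Sorted signature multiset PRS(X):
[⟨2 | 0⟩, ⟨2 | 0⟩, ⟨2 | 1⟩, ⟨2 | 1 1⟩, ⟨2 | 1 1⟩, ⟨2 | 1 1⟩, ⟨2 | 1 1⟩, ⟨2 | 1 1 1⟩, ⟨2 | 1 1 1⟩, ⟨2 | 1 1 2⟩, ⟨2 | 1 2⟩, ⟨2 | 1 3⟩, ⟨3 | 0⟩, ⟨3 | 1⟩, ⟨3 | 1⟩, ⟨3 | 1 2⟩, ⟨4 | 1⟩]


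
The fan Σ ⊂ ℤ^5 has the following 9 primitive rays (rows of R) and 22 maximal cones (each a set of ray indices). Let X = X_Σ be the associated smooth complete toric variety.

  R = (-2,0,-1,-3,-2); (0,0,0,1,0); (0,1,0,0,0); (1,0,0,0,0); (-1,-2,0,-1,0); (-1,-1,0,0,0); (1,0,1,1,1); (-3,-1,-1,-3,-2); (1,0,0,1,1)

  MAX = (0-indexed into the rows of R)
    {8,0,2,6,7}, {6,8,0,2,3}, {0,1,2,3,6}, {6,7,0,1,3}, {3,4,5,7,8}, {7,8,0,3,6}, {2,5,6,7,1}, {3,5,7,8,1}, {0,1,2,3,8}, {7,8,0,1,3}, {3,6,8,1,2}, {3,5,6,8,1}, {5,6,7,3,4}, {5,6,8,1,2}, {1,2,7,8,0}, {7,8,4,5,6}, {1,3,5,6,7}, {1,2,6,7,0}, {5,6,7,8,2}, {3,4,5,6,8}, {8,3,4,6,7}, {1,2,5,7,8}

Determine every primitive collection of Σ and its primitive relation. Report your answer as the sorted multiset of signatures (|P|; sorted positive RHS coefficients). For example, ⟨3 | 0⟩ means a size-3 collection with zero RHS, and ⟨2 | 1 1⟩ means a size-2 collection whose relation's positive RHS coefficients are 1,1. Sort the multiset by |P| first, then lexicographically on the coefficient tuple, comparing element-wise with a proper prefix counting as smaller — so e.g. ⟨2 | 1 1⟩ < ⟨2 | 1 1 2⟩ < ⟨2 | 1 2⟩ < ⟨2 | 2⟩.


Minimal non-faces — 9 found among 9 rays, 22 max cones:

  P={0,5}:  v_{0} + v_{5} = v_{7}  so sig = ⟨2 | 1⟩
  P={2,4}:  v_{2} + v_{4} = v_{6} + v_{7} + v_{8}  so sig = ⟨2 | 1 1 1⟩
  P={0,4}:  v_{0} + v_{4} = v_{3} + v_{6} + 2·v_{7} + v_{8}  so sig = ⟨2 | 1 1 1 2⟩
  P={1,4}:  v_{1} + v_{4} = v_{3} + 2·v_{5}  so sig = ⟨2 | 1 2⟩
  P={2,3,5}:  v_{2} + v_{3} + v_{5} = 0  so sig = ⟨3 | 0⟩
  P={2,3,7}:  v_{2} + v_{3} + v_{7} = v_{0}  so sig = ⟨3 | 1⟩
  P={0,1,6,8}:  v_{0} + v_{1} + v_{6} + v_{8} = 0  so sig = ⟨4 | 0⟩
  P={1,6,7,8}:  v_{1} + v_{6} + v_{7} + v_{8} = v_{5}  so sig = ⟨4 | 1⟩
  P={3,5,6,7,8}:  v_{3} + v_{5} + v_{6} + v_{7} + v_{8} = v_{4}  so sig = ⟨5 | 1⟩

Signatures (|P|; sorted positive RHS coefficients), sorted:
    ⟨2 | 1⟩
    ⟨2 | 1 1 1⟩
    ⟨2 | 1 1 1 2⟩
    ⟨2 | 1 2⟩
    ⟨3 | 0⟩
    ⟨3 | 1⟩
    ⟨4 | 0⟩
    ⟨4 | 1⟩
    ⟨5 | 1⟩


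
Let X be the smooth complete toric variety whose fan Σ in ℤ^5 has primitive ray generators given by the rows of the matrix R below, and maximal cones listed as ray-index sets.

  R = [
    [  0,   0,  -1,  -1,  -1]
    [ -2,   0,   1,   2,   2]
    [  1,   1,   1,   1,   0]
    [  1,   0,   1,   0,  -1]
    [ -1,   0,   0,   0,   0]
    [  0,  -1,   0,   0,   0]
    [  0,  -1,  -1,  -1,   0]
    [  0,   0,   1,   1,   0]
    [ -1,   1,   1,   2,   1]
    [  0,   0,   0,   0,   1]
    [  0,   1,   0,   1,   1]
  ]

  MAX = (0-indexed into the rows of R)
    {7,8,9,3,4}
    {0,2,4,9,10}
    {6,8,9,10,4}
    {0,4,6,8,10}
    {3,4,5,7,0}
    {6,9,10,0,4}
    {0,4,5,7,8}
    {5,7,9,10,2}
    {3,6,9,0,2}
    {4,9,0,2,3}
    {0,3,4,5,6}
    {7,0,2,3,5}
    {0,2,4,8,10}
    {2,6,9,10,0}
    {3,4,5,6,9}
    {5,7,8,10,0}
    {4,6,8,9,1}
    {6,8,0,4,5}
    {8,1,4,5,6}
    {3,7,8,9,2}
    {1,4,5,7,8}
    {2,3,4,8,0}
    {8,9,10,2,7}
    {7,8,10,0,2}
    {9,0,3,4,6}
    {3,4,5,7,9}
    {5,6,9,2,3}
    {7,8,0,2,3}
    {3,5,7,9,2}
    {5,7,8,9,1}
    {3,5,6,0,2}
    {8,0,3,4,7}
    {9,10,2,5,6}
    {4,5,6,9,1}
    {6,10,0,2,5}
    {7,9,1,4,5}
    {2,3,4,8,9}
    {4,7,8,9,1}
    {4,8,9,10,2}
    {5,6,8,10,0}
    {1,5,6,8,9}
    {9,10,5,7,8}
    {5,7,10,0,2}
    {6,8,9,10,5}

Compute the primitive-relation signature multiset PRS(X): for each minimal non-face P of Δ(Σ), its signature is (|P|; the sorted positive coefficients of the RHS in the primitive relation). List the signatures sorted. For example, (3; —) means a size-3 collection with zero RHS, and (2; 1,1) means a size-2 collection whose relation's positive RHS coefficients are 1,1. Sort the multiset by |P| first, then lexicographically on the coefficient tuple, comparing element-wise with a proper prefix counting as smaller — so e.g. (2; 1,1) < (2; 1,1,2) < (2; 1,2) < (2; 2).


Δ(Σ) — 11 vertices, 19 min non-faces:

  P = {3,10}:  v_{3} + v_{10} = v_{2}  ⇒ sig = (2; 1)
  P = {6,7}:  v_{6} + v_{7} = v_{5}  ⇒ sig = (2; 1)
  P = {0,1}:  v_{0} + v_{1} = v_{4} + v_{6} + v_{8}  ⇒ sig = (2; 1,1,1)
  P = {1,2}:  v_{1} + v_{2} = v_{7} + v_{8} + v_{9}  ⇒ sig = (2; 1,1,1)
  P = {1,3}:  v_{1} + v_{3} = v_{4} + 2·v_{7} + v_{9}  ⇒ sig = (2; 1,1,2)
  P = {1,10}:  v_{1} + v_{10} = v_{6} + 2·v_{8} + v_{9}  ⇒ sig = (2; 1,1,2)
  P = {0,7,9}:  v_{0} + v_{7} + v_{9} = 0  ⇒ sig = (3; —)
  P = {2,4,6}:  v_{2} + v_{4} + v_{6} = 0  ⇒ sig = (3; —)
  P = {0,5,9}:  v_{0} + v_{5} + v_{9} = v_{6}  ⇒ sig = (3; 1)
  P = {2,4,5}:  v_{2} + v_{4} + v_{5} = v_{7}  ⇒ sig = (3; 1)
  P = {3,6,8}:  v_{3} + v_{6} + v_{8} = v_{7}  ⇒ sig = (3; 1)
  P = {4,7,10}:  v_{4} + v_{7} + v_{10} = v_{8}  ⇒ sig = (3; 1)
  P = {0,8,9}:  v_{0} + v_{8} + v_{9} = v_{4} + v_{10}  ⇒ sig = (3; 1,1)
  P = {2,4,7}:  v_{2} + v_{4} + v_{7} = v_{3} + v_{8}  ⇒ sig = (3; 1,1)
  P = {2,6,8}:  v_{2} + v_{6} + v_{8} = v_{7} + v_{10}  ⇒ sig = (3; 1,1)
  P = {4,5,10}:  v_{4} + v_{5} + v_{10} = v_{6} + v_{8}  ⇒ sig = (3; 1,1)
  P = {2,5,8}:  v_{2} + v_{5} + v_{8} = 2·v_{7} + v_{10}  ⇒ sig = (3; 1,2)
  P = {3,5,8}:  v_{3} + v_{5} + v_{8} = 2·v_{7}  ⇒ sig = (3; 2)
  P = {4,5,8,9}:  v_{4} + v_{5} + v_{8} + v_{9} = v_{1}  ⇒ sig = (4; 1)

Signatures (|P|; sorted positive RHS coefficients), sorted:
    |P|=2: 6 collections, coeffs (1), (1), (1,1,1), (1,1,1), (1,1,2), (1,1,2)
    |P|=3: 12 collections, coeffs (), (), (1), (1), (1), (1), (1,1), (1,1), (1,1), (1,1), (1,2), (2)
    |P|=4: 1 collection, coeffs (1)


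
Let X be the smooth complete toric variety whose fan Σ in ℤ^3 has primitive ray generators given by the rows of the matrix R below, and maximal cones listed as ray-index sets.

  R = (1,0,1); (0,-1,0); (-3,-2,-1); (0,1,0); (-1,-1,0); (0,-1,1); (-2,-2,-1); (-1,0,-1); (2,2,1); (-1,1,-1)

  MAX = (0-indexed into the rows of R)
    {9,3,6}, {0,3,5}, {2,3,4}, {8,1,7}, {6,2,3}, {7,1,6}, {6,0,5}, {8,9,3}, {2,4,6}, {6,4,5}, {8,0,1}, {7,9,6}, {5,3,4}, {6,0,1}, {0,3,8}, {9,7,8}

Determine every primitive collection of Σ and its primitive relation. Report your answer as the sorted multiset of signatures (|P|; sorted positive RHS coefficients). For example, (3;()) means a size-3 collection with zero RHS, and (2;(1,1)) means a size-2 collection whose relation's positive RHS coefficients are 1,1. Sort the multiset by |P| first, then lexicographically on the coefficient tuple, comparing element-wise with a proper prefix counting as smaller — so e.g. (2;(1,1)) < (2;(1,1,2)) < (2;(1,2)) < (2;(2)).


The 24 primitive collections of Σ (r=10, n=3):

  {0,7}:  v_{0} + v_{7} = 0  ⇒ sig = (2;())
  {1,3}:  v_{1} + v_{3} = 0  ⇒ sig = (2;())
  {6,8}:  v_{6} + v_{8} = 0  ⇒ sig = (2;())
  {0,4}:  v_{0} + v_{4} = v_{5}  ⇒ sig = (2;(1))
  {0,9}:  v_{0} + v_{9} = v_{3}  ⇒ sig = (2;(1))
  {1,9}:  v_{1} + v_{9} = v_{7}  ⇒ sig = (2;(1))
  {3,7}:  v_{3} + v_{7} = v_{9}  ⇒ sig = (2;(1))
  {5,7}:  v_{5} + v_{7} = v_{4}  ⇒ sig = (2;(1))
  {1,2}:  v_{1} + v_{2} = v_{4} + v_{6}  ⇒ sig = (2;(1,1))
  {1,4}:  v_{1} + v_{4} = v_{0} + v_{6}  ⇒ sig = (2;(1,1))
  {2,8}:  v_{2} + v_{8} = v_{3} + v_{4}  ⇒ sig = (2;(1,1))
  {4,7}:  v_{4} + v_{7} = v_{3} + v_{6}  ⇒ sig = (2;(1,1))
  {4,8}:  v_{4} + v_{8} = v_{0} + v_{3}  ⇒ sig = (2;(1,1))
  {5,9}:  v_{5} + v_{9} = v_{3} + v_{4}  ⇒ sig = (2;(1,1))
  {1,5}:  v_{1} + v_{5} = 2·v_{0} + v_{6}  ⇒ sig = (2;(1,2))
  {4,9}:  v_{4} + v_{9} = 2·v_{3} + v_{6}  ⇒ sig = (2;(1,2))
  {5,8}:  v_{5} + v_{8} = 2·v_{0} + v_{3}  ⇒ sig = (2;(1,2))
  {0,2}:  v_{0} + v_{2} = 2·v_{4}  ⇒ sig = (2;(2))
  {2,7}:  v_{2} + v_{7} = 2·v_{3} + 2·v_{6}  ⇒ sig = (2;(2,2))
  {2,9}:  v_{2} + v_{9} = 3·v_{3} + 2·v_{6}  ⇒ sig = (2;(2,3))
  {2,5}:  v_{2} + v_{5} = 3·v_{4}  ⇒ sig = (2;(3))
  {0,3,6}:  v_{0} + v_{3} + v_{6} = v_{4}  ⇒ sig = (3;(1))
  {3,4,6}:  v_{3} + v_{4} + v_{6} = v_{2}  ⇒ sig = (3;(1))
  {3,5,6}:  v_{3} + v_{5} + v_{6} = 2·v_{4}  ⇒ sig = (3;(2))

Sorted signature multiset PRS(X):
[(2;()), (2;()), (2;()), (2;(1)), (2;(1)), (2;(1)), (2;(1)), (2;(1)), (2;(1,1)), (2;(1,1)), (2;(1,1)), (2;(1,1)), (2;(1,1)), (2;(1,1)), (2;(1,2)), (2;(1,2)), (2;(1,2)), (2;(2)), (2;(2,2)), (2;(2,3)), (2;(3)), (3;(1)), (3;(1)), (3;(2))]


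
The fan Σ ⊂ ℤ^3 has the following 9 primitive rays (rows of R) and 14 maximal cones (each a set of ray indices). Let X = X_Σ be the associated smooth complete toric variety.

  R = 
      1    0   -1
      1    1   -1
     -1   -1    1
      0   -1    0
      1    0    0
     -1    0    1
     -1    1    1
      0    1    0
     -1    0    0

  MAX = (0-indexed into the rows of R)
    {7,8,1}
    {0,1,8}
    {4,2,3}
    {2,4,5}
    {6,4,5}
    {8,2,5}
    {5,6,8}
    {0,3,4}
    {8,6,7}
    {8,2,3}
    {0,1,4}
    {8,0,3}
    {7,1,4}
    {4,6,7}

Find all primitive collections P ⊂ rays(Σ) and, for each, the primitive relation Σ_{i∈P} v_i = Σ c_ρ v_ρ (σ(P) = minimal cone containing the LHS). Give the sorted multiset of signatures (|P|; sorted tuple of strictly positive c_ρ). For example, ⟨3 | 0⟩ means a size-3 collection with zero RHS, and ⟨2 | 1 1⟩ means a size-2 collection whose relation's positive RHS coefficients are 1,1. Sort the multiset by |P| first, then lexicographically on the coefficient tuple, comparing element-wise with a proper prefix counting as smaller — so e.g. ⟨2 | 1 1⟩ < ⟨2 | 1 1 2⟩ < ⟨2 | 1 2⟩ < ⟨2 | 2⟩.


15 minimal non-faces of Δ(Σ) (on 9 rays):

  {0,5}:  v_{0} + v_{5} = 0 — sig = ⟨2 | 0⟩
  {1,2}:  v_{1} + v_{2} = 0 — sig = ⟨2 | 0⟩
  {3,7}:  v_{3} + v_{7} = 0 — sig = ⟨2 | 0⟩
  {4,8}:  v_{4} + v_{8} = 0 — sig = ⟨2 | 0⟩
  {0,2}:  v_{0} + v_{2} = v_{3} — sig = ⟨2 | 1⟩
  {0,6}:  v_{0} + v_{6} = v_{7} — sig = ⟨2 | 1⟩
  {0,7}:  v_{0} + v_{7} = v_{1} — sig = ⟨2 | 1⟩
  {1,3}:  v_{1} + v_{3} = v_{0} — sig = ⟨2 | 1⟩
  {1,5}:  v_{1} + v_{5} = v_{7} — sig = ⟨2 | 1⟩
  {2,7}:  v_{2} + v_{7} = v_{5} — sig = ⟨2 | 1⟩
  {3,5}:  v_{3} + v_{5} = v_{2} — sig = ⟨2 | 1⟩
  {3,6}:  v_{3} + v_{6} = v_{5} — sig = ⟨2 | 1⟩
  {5,7}:  v_{5} + v_{7} = v_{6} — sig = ⟨2 | 1⟩
  {1,6}:  v_{1} + v_{6} = 2·v_{7} — sig = ⟨2 | 2⟩
  {2,6}:  v_{2} + v_{6} = 2·v_{5} — sig = ⟨2 | 2⟩

Signatures (|P|; sorted positive RHS coefficients), sorted:
{ ⟨2 | 0⟩ ×4,  ⟨2 | 1⟩ ×9,  ⟨2 | 2⟩ ×2 }


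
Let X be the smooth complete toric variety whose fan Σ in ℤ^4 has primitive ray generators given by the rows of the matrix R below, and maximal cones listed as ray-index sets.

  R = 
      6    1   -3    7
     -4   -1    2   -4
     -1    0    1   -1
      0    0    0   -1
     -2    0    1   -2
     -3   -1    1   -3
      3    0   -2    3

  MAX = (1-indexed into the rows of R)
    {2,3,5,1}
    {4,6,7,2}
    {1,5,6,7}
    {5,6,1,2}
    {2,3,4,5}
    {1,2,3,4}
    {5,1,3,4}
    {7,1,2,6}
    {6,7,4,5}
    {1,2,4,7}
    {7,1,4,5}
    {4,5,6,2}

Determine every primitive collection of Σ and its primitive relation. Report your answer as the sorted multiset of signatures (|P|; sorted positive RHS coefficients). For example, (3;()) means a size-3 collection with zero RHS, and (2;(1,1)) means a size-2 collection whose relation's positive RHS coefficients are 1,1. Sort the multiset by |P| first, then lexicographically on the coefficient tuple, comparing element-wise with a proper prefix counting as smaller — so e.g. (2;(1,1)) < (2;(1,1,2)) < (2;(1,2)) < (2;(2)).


Σ has 5 primitive collections:

  P={3,6}:  v_{3} + v_{6} = v_{2}  →  sig = (2;(1))
  P={3,7}:  v_{3} + v_{7} = v_{1} + v_{2} + v_{4}  →  sig = (2;(1,1,1))
  P={1,4,6}:  v_{1} + v_{4} + v_{6} = v_{7}  →  sig = (3;(1))
  P={2,5,7}:  v_{2} + v_{5} + v_{7} = v_{6}  →  sig = (3;(1))
  P={1,2,4,5}:  v_{1} + v_{2} + v_{4} + v_{5} = 0  →  sig = (4;())

Signatures (|P|; sorted positive RHS coefficients), sorted:
[(2;(1)), (2;(1,1,1)), (3;(1)), (3;(1)), (4;())]


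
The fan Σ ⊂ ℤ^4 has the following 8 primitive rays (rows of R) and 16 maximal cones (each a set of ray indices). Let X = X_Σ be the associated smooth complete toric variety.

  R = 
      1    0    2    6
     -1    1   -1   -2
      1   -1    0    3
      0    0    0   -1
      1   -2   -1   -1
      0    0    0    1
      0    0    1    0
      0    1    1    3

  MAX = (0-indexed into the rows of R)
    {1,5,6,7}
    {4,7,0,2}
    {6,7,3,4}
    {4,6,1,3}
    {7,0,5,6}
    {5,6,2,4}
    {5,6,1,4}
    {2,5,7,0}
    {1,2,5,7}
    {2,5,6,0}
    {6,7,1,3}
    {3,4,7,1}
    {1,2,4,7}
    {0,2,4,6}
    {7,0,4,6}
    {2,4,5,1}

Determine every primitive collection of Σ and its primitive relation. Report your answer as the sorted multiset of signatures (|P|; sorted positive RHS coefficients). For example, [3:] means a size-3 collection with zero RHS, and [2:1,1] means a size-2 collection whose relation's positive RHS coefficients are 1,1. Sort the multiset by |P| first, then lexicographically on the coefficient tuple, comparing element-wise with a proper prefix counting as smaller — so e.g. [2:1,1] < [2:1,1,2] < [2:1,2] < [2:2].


9 minimal non-faces of Δ(Σ) (on 8 rays):

  {3,5}:  v_{3} + v_{5} = 0  ⟹  sig = [2:]
  {0,1}:  v_{0} + v_{1} = v_{5} + v_{7}  ⟹  sig = [2:1,1]
  {2,3}:  v_{2} + v_{3} = v_{4} + v_{7}  ⟹  sig = [2:1,1]
  {0,3}:  v_{0} + v_{3} = v_{4} + v_{6} + 2·v_{7}  ⟹  sig = [2:1,1,2]
  {1,2,6}:  v_{1} + v_{2} + v_{6} = v_{5}  ⟹  sig = [3:1]
  {2,6,7}:  v_{2} + v_{6} + v_{7} = v_{0}  ⟹  sig = [3:1]
  {4,5,7}:  v_{4} + v_{5} + v_{7} = v_{2}  ⟹  sig = [3:1]
  {0,4,5}:  v_{0} + v_{4} + v_{5} = 2·v_{2} + v_{6}  ⟹  sig = [3:1,2]
  {1,4,6,7}:  v_{1} + v_{4} + v_{6} + v_{7} = 0  ⟹  sig = [4:]

so the primitive-relation signature multiset is
    |P|=2: 4 collections, coeffs (), (1,1), (1,1), (1,1,2)
    |P|=3: 4 collections, coeffs (1), (1), (1), (1,2)
    |P|=4: 1 collection, coeffs ()


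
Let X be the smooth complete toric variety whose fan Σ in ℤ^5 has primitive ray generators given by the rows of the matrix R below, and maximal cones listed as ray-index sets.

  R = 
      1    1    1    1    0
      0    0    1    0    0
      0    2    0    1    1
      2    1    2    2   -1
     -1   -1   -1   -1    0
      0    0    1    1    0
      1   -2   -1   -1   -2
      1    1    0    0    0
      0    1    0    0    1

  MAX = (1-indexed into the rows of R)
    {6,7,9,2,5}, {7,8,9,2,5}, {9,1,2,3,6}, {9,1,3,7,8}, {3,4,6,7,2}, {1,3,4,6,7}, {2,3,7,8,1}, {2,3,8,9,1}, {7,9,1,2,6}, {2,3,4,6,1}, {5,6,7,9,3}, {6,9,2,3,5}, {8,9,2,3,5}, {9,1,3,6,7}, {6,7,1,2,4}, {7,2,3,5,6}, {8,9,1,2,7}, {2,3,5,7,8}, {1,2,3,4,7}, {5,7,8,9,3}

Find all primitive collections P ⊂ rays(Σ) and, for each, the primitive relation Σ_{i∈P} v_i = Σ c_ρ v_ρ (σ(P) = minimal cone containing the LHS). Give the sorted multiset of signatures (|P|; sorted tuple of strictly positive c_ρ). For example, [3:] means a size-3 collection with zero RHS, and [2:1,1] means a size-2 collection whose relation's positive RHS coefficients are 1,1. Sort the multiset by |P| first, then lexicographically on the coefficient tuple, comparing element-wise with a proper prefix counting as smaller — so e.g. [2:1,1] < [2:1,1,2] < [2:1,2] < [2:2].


The 7 primitive collections of Σ (r=9, n=5):

  • {1,5}:  v_{1} + v_{5} = 0  ⇒ sig = [2:]
  • {6,8}:  v_{6} + v_{8} = v_{1}  ⇒ sig = [2:1]
  • {4,5}:  v_{4} + v_{5} = v_{2} + v_{3} + v_{6} + v_{7}  ⇒ sig = [2:1,1,1,1]
  • {4,8}:  v_{4} + v_{8} = 2·v_{1} + v_{2} + v_{3} + v_{7}  ⇒ sig = [2:1,1,1,2]
  • {4,9}:  v_{4} + v_{9} = 2·v_{1}  ⇒ sig = [2:2]
  • {2,3,7,9}:  v_{2} + v_{3} + v_{7} + v_{9} = v_{8}  ⇒ sig = [4:1]
  • {1,2,3,6,7}:  v_{1} + v_{2} + v_{3} + v_{6} + v_{7} = v_{4}  ⇒ sig = [5:1]

Sorted signature multiset PRS(X):
    |P|=2: 5 collections, coeffs (), (1), (1,1,1,1), (1,1,1,2), (2)
    |P|=4: 1 collection, coeffs (1)
    |P|=5: 1 collection, coeffs (1)


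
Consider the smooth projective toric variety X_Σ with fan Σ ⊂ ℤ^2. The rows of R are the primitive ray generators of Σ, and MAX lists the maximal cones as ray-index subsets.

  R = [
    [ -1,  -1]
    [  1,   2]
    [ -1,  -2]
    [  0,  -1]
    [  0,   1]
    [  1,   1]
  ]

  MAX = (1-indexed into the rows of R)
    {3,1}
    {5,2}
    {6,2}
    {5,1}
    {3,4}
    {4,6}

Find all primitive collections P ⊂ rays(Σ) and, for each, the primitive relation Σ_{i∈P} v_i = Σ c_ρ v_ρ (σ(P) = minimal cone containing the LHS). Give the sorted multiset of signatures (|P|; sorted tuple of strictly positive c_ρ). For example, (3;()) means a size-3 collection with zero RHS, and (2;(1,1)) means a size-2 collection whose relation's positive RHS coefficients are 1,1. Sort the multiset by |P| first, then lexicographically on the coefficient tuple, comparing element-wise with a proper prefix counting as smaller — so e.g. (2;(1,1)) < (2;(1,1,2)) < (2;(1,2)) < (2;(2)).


|primitive collections| = 9. Relations:

  P = {1,6}:  v_{1} + v_{6} = 0  ⟹  sig = (2;())
  P = {2,3}:  v_{2} + v_{3} = 0  ⟹  sig = (2;())
  P = {4,5}:  v_{4} + v_{5} = 0  ⟹  sig = (2;())
  P = {1,2}:  v_{1} + v_{2} = v_{5}  ⟹  sig = (2;(1))
  P = {1,4}:  v_{1} + v_{4} = v_{3}  ⟹  sig = (2;(1))
  P = {2,4}:  v_{2} + v_{4} = v_{6}  ⟹  sig = (2;(1))
  P = {3,5}:  v_{3} + v_{5} = v_{1}  ⟹  sig = (2;(1))
  P = {3,6}:  v_{3} + v_{6} = v_{4}  ⟹  sig = (2;(1))
  P = {5,6}:  v_{5} + v_{6} = v_{2}  ⟹  sig = (2;(1))

Sorted signature multiset PRS(X):
    (2;())
    (2;())
    (2;())
    (2;(1))
    (2;(1))
    (2;(1))
    (2;(1))
    (2;(1))
    (2;(1))


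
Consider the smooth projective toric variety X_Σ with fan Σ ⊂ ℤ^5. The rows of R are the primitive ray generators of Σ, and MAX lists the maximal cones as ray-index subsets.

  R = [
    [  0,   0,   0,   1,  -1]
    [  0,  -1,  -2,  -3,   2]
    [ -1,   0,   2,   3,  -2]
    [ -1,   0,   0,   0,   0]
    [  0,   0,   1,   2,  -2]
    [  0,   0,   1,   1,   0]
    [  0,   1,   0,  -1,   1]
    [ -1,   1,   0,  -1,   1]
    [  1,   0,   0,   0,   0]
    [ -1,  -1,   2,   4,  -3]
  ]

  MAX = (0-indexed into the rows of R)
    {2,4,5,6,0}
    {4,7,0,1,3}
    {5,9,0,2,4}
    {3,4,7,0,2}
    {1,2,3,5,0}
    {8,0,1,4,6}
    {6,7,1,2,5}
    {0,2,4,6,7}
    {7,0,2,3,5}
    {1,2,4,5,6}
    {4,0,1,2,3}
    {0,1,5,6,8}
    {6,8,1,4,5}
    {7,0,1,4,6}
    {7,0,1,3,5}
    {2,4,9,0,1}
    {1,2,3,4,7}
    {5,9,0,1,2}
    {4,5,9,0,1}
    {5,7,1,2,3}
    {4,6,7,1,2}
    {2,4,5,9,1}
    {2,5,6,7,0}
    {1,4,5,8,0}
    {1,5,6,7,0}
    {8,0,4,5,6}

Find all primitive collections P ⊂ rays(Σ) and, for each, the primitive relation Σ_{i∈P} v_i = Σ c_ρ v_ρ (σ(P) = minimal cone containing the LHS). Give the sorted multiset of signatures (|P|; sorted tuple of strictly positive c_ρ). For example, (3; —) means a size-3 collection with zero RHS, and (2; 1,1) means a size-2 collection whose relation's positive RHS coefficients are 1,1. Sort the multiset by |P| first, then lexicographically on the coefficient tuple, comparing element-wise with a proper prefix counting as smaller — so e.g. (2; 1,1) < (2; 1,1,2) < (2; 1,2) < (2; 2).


|primitive collections| = 14. Relations:

  {3,8}:  v_{3} + v_{8} = 0  ⇒ sig = (2; —)
  {3,6}:  v_{3} + v_{6} = v_{7}  ⇒ sig = (2; 1)
  {6,9}:  v_{6} + v_{9} = v_{2}  ⇒ sig = (2; 1)
  {7,8}:  v_{7} + v_{8} = v_{6}  ⇒ sig = (2; 1)
  {2,8}:  v_{2} + v_{8} = v_{4} + v_{5}  ⇒ sig = (2; 1,1)
  {7,9}:  v_{7} + v_{9} = v_{2} + v_{3}  ⇒ sig = (2; 1,1)
  {3,9}:  v_{3} + v_{9} = v_{0} + v_{1} + 2·v_{2}  ⇒ sig = (2; 1,1,2)
  {8,9}:  v_{8} + v_{9} = v_{0} + v_{1} + 2·v_{4} + 2·v_{5}  ⇒ sig = (2; 1,1,2,2)
  {3,4,5}:  v_{3} + v_{4} + v_{5} = v_{2}  ⇒ sig = (3; 1)
  {4,5,7}:  v_{4} + v_{5} + v_{7} = v_{2} + v_{6}  ⇒ sig = (3; 1,1)
  {0,1,2,6}:  v_{0} + v_{1} + v_{2} + v_{6} = v_{3}  ⇒ sig = (4; 1)
  {0,1,2,7}:  v_{0} + v_{1} + v_{2} + v_{7} = 2·v_{3}  ⇒ sig = (4; 2)
  {0,1,4,5,6}:  v_{0} + v_{1} + v_{4} + v_{5} + v_{6} = 0  ⇒ sig = (5; —)
  {0,1,2,4,5}:  v_{0} + v_{1} + v_{2} + v_{4} + v_{5} = v_{9}  ⇒ sig = (5; 1)

Hence PRS(X_Σ) =
{ (2; —),  (2; 1) ×3,  (2; 1,1) ×2,  (2; 1,1,2),  (2; 1,1,2,2),  (3; 1),  (3; 1,1),  (4; 1),  (4; 2),  (5; —),  (5; 1) }


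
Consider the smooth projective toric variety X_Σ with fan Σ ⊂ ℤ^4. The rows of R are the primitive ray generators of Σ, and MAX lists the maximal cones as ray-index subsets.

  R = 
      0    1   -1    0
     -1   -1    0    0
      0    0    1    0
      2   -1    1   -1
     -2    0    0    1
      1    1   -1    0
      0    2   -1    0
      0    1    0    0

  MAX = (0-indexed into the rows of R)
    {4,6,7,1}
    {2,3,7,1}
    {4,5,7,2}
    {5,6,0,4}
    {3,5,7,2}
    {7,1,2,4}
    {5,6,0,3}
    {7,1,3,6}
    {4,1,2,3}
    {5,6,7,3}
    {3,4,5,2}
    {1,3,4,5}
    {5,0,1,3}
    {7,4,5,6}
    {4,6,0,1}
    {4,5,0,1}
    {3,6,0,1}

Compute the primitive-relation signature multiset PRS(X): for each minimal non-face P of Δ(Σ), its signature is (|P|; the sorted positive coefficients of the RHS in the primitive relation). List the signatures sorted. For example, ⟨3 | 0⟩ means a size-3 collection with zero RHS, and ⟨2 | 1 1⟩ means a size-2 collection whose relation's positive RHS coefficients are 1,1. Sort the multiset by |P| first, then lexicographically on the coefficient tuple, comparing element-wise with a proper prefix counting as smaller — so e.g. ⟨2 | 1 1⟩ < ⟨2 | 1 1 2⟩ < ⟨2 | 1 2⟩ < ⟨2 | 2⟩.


Minimal non-faces — 9 found among 8 rays, 17 max cones:

  • {0,2}:  v_{0} + v_{2} = v_{7}  ⟹  sig = ⟨2 | 1⟩
  • {0,7}:  v_{0} + v_{7} = v_{6}  ⟹  sig = ⟨2 | 1⟩
  • {2,6}:  v_{2} + v_{6} = 2·v_{7}  ⟹  sig = ⟨2 | 2⟩
  • {0,3,4}:  v_{0} + v_{3} + v_{4} = 0  ⟹  sig = ⟨3 | 0⟩
  • {1,2,5}:  v_{1} + v_{2} + v_{5} = 0  ⟹  sig = ⟨3 | 0⟩
  • {1,5,7}:  v_{1} + v_{5} + v_{7} = v_{0}  ⟹  sig = ⟨3 | 1⟩
  • {3,4,6}:  v_{3} + v_{4} + v_{6} = v_{7}  ⟹  sig = ⟨3 | 1⟩
  • {3,4,7}:  v_{3} + v_{4} + v_{7} = v_{2}  ⟹  sig = ⟨3 | 1⟩
  • {1,5,6}:  v_{1} + v_{5} + v_{6} = 2·v_{0}  ⟹  sig = ⟨3 | 2⟩

so the primitive-relation signature multiset is
    |P|=2: 3 collections, coeffs (1), (1), (2)
    |P|=3: 6 collections, coeffs (), (), (1), (1), (1), (2)


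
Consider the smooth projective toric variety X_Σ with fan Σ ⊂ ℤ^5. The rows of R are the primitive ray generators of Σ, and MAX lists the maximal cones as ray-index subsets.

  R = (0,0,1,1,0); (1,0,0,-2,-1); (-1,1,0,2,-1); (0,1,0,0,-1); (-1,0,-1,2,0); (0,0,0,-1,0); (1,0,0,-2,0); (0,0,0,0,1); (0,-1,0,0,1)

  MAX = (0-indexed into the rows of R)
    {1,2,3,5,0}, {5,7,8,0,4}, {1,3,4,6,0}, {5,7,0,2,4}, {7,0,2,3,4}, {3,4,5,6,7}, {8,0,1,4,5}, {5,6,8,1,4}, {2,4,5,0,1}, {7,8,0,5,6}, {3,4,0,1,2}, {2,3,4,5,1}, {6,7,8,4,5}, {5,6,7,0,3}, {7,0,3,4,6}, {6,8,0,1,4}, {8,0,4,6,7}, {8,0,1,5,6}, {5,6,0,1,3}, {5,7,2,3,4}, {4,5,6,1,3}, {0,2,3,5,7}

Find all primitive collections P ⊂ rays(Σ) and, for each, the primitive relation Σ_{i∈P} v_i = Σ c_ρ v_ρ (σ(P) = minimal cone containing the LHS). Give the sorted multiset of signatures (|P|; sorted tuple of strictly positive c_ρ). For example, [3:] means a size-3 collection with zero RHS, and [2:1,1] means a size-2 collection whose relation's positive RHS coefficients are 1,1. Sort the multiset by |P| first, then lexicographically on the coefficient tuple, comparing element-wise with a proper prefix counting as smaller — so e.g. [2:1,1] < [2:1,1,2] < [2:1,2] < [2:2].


Δ(Σ) — 9 vertices, 6 min non-faces:

  P={3,8}:  v_{3} + v_{8} = 0  ⟹  sig = [2:]
  P={1,7}:  v_{1} + v_{7} = v_{6}  ⟹  sig = [2:1]
  P={2,6}:  v_{2} + v_{6} = v_{3}  ⟹  sig = [2:1]
  P={2,8}:  v_{2} + v_{8} = v_{0} + v_{4} + v_{5}  ⟹  sig = [2:1,1,1]
  P={0,4,5,6}:  v_{0} + v_{4} + v_{5} + v_{6} = 0  ⟹  sig = [4:]
  P={0,3,4,5}:  v_{0} + v_{3} + v_{4} + v_{5} = v_{2}  ⟹  sig = [4:1]

Signatures (|P|; sorted positive RHS coefficients), sorted:
    [2:]
    [2:1]
    [2:1]
    [2:1,1,1]
    [4:]
    [4:1]


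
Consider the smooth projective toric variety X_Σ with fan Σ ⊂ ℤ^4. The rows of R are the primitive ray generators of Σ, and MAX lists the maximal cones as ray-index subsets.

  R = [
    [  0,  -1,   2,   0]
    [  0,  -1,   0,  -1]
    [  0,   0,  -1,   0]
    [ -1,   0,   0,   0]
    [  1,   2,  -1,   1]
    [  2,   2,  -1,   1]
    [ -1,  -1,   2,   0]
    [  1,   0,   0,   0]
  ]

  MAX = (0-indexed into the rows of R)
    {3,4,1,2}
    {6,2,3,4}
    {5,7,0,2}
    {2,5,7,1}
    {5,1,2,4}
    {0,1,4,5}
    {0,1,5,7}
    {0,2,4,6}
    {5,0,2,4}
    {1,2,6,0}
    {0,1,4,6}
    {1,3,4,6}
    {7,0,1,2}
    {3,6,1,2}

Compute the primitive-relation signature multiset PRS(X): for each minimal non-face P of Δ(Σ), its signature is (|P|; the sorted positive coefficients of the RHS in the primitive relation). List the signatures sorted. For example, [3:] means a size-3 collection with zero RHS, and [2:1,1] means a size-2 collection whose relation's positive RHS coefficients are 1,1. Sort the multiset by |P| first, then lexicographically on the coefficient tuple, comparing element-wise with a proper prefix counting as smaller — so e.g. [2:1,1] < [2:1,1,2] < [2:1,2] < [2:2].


9 minimal non-faces of Δ(Σ) (on 8 rays):

  {3,7}:  v_{3} + v_{7} = 0 — sig = [2:]
  {0,3}:  v_{0} + v_{3} = v_{6} — sig = [2:1]
  {3,5}:  v_{3} + v_{5} = v_{4} — sig = [2:1]
  {4,7}:  v_{4} + v_{7} = v_{5} — sig = [2:1]
  {6,7}:  v_{6} + v_{7} = v_{0} — sig = [2:1]
  {5,6}:  v_{5} + v_{6} = v_{0} + v_{4} — sig = [2:1,1]
  {1,2,4,6}:  v_{1} + v_{2} + v_{4} + v_{6} = 0 — sig = [4:]
  {0,1,2,4}:  v_{0} + v_{1} + v_{2} + v_{4} = v_{7} — sig = [4:1]
  {0,1,2,5}:  v_{0} + v_{1} + v_{2} + v_{5} = 2·v_{7} — sig = [4:2]

Signatures (|P|; sorted positive RHS coefficients), sorted:
[[2:], [2:1], [2:1], [2:1], [2:1], [2:1,1], [4:], [4:1], [4:2]]


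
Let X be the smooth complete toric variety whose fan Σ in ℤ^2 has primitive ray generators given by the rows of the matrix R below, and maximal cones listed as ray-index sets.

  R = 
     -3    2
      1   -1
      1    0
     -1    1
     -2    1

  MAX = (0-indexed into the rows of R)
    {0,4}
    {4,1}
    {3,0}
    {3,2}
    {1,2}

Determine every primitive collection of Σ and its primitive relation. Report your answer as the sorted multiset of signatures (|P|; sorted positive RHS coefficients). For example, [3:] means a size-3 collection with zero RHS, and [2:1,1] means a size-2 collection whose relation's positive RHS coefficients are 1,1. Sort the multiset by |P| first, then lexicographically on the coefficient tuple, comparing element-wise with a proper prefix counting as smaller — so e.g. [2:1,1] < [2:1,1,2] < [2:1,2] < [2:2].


5 minimal non-faces of Δ(Σ) (on 5 rays):

  P={1,3}:  v_{1} + v_{3} = 0  ⟹  sig = [2:]
  P={0,1}:  v_{0} + v_{1} = v_{4}  ⟹  sig = [2:1]
  P={2,4}:  v_{2} + v_{4} = v_{3}  ⟹  sig = [2:1]
  P={3,4}:  v_{3} + v_{4} = v_{0}  ⟹  sig = [2:1]
  P={0,2}:  v_{0} + v_{2} = 2·v_{3}  ⟹  sig = [2:2]

so the primitive-relation signature multiset is
    [2:]
    [2:1]
    [2:1]
    [2:1]
    [2:2]


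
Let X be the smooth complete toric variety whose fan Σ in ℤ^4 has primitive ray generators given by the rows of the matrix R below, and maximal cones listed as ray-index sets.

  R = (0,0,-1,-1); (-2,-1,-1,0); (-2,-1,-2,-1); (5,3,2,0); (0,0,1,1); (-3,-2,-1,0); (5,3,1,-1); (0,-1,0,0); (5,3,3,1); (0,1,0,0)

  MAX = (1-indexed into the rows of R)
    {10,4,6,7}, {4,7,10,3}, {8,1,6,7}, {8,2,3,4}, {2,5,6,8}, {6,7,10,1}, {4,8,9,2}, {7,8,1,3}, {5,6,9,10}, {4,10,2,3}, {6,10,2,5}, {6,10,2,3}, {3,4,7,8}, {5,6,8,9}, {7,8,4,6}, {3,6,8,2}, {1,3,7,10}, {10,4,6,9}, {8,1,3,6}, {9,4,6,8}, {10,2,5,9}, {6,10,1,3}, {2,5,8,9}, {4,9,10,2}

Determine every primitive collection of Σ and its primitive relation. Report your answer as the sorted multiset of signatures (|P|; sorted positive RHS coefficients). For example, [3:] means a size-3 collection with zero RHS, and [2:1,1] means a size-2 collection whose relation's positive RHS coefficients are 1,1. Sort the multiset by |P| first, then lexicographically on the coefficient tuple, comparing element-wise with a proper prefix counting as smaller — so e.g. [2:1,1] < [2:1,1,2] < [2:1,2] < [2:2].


|primitive collections| = 15. Relations:

  • {1,5}:  v_{1} + v_{5} = 0 ; sig = [2:]
  • {8,10}:  v_{8} + v_{10} = 0 ; sig = [2:]
  • {1,2}:  v_{1} + v_{2} = v_{3} ; sig = [2:1]
  • {1,4}:  v_{1} + v_{4} = v_{7} ; sig = [2:1]
  • {1,9}:  v_{1} + v_{9} = v_{4} ; sig = [2:1]
  • {3,5}:  v_{3} + v_{5} = v_{2} ; sig = [2:1]
  • {4,5}:  v_{4} + v_{5} = v_{9} ; sig = [2:1]
  • {5,7}:  v_{5} + v_{7} = v_{4} ; sig = [2:1]
  • {2,7}:  v_{2} + v_{7} = v_{3} + v_{4} ; sig = [2:1,1]
  • {3,9}:  v_{3} + v_{9} = v_{2} + v_{4} ; sig = [2:1,1]
  • {7,9}:  v_{7} + v_{9} = 2·v_{4} ; sig = [2:2]
  • {2,4,6}:  v_{2} + v_{4} + v_{6} = 0 ; sig = [3:]
  • {2,6,9}:  v_{2} + v_{6} + v_{9} = v_{5} ; sig = [3:1]
  • {3,4,6}:  v_{3} + v_{4} + v_{6} = v_{1} ; sig = [3:1]
  • {3,6,7}:  v_{3} + v_{6} + v_{7} = 2·v_{1} ; sig = [3:2]

so the primitive-relation signature multiset is
    [2:]
    [2:]
    [2:1]
    [2:1]
    [2:1]
    [2:1]
    [2:1]
    [2:1]
    [2:1,1]
    [2:1,1]
    [2:2]
    [3:]
    [3:1]
    [3:1]
    [3:2]


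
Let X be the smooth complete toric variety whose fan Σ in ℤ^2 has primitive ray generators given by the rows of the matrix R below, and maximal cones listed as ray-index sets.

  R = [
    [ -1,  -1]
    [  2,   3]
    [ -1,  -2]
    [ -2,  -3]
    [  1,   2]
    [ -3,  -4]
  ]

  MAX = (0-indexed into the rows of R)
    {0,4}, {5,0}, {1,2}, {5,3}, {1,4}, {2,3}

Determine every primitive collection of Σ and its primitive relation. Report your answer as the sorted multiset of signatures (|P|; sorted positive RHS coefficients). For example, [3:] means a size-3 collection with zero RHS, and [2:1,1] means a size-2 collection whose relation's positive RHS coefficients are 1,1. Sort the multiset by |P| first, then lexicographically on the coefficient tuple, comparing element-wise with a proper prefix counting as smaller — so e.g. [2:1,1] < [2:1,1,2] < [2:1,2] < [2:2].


9 minimal non-faces of Δ(Σ) (on 6 rays):

  P={1,3}:  v_{1} + v_{3} = 0  ⟹  sig = [2:]
  P={2,4}:  v_{2} + v_{4} = 0  ⟹  sig = [2:]
  P={0,1}:  v_{0} + v_{1} = v_{4}  ⟹  sig = [2:1]
  P={0,2}:  v_{0} + v_{2} = v_{3}  ⟹  sig = [2:1]
  P={0,3}:  v_{0} + v_{3} = v_{5}  ⟹  sig = [2:1]
  P={1,5}:  v_{1} + v_{5} = v_{0}  ⟹  sig = [2:1]
  P={3,4}:  v_{3} + v_{4} = v_{0}  ⟹  sig = [2:1]
  P={2,5}:  v_{2} + v_{5} = 2·v_{3}  ⟹  sig = [2:2]
  P={4,5}:  v_{4} + v_{5} = 2·v_{0}  ⟹  sig = [2:2]

Sorted signature multiset PRS(X):
[[2:], [2:], [2:1], [2:1], [2:1], [2:1], [2:1], [2:2], [2:2]]


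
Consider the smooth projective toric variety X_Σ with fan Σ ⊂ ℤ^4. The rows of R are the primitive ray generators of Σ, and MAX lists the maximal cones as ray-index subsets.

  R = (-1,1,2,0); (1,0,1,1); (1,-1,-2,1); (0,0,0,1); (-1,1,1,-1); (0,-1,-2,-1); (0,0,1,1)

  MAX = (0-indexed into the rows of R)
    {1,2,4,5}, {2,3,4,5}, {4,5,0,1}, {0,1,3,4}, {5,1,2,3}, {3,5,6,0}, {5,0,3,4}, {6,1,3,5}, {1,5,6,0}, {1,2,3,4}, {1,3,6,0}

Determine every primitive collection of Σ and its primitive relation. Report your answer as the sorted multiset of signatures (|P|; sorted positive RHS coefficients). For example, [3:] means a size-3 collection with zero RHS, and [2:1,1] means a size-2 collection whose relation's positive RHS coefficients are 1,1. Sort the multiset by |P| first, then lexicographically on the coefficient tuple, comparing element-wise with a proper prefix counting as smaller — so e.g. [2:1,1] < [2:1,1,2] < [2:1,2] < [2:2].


Σ has 5 primitive collections:

  P={0,2}:  v_{0} + v_{2} = v_{3}  ⟹  sig = [2:1]
  P={4,6}:  v_{4} + v_{6} = v_{0}  ⟹  sig = [2:1]
  P={2,6}:  v_{2} + v_{6} = v_{1} + 2·v_{3} + v_{5}  ⟹  sig = [2:1,1,2]
  P={1,3,4,5}:  v_{1} + v_{3} + v_{4} + v_{5} = 0  ⟹  sig = [4:]
  P={0,1,3,5}:  v_{0} + v_{1} + v_{3} + v_{5} = v_{6}  ⟹  sig = [4:1]

so the primitive-relation signature multiset is
    [2:1]
    [2:1]
    [2:1,1,2]
    [4:]
    [4:1]


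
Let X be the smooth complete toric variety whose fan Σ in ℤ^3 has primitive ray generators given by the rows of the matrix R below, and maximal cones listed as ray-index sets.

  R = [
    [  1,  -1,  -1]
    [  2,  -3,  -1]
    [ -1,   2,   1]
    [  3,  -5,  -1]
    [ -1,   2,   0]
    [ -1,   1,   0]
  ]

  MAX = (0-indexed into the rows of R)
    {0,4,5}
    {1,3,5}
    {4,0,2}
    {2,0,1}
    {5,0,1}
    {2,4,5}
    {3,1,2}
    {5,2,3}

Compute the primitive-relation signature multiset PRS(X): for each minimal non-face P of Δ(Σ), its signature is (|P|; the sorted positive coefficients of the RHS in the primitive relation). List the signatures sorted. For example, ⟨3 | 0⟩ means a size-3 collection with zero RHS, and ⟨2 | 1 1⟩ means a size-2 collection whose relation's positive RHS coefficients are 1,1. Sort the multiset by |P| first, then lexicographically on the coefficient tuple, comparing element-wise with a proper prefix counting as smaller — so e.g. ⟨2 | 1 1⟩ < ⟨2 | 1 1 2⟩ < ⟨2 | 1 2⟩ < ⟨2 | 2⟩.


Δ(Σ) — 6 vertices, 5 min non-faces:

  • {1,4}:  v_{1} + v_{4} = v_{0}  ⟹  sig = ⟨2 | 1⟩
  • {3,4}:  v_{3} + v_{4} = v_{1}  ⟹  sig = ⟨2 | 1⟩
  • {0,3}:  v_{0} + v_{3} = 2·v_{1}  ⟹  sig = ⟨2 | 2⟩
  • {1,2,5}:  v_{1} + v_{2} + v_{5} = 0  ⟹  sig = ⟨3 | 0⟩
  • {0,2,5}:  v_{0} + v_{2} + v_{5} = v_{4}  ⟹  sig = ⟨3 | 1⟩

so the primitive-relation signature multiset is
{ ⟨2 | 1⟩ ×2,  ⟨2 | 2⟩,  ⟨3 | 0⟩,  ⟨3 | 1⟩ }
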